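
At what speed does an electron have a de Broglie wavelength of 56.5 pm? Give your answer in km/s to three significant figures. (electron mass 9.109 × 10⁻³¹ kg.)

p = h/λ = 6.626 × 10⁻³⁴ / 5.650 × 10⁻¹¹ = 1.173 × 10⁻²³ kg·m/s.
v = p/m = 1.173 × 10⁻²³ / 9.109 × 10⁻³¹ = 1.29 × 10⁷ m/s = 1.29 × 10⁴ km/s.

v = 1.29 × 10⁴ km/s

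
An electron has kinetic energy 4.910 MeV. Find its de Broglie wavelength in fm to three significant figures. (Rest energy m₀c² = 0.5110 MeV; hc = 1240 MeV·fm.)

Total energy E = KE + m₀c² = 4.910 + 0.5110 = 5.4210 MeV.
(pc)² = E² − (m₀c²)² = (5.4210)² − (0.5110)² = 29.13 MeV², so pc = 5.397 MeV.
λ = hc/(pc) = 1240 MeV·fm / 5.397 MeV = 230 fm.

λ = 230 fm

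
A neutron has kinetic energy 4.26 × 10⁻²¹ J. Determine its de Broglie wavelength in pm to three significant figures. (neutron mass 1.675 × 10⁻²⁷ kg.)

λ = 175 pm

p = √(2mKE) = √(2 × 1.675 × 10⁻²⁷ × 4.260 × 10⁻²¹) = 3.778 × 10⁻²⁴ kg·m/s.
λ = h/p = 6.626 × 10⁻³⁴ / 3.778 × 10⁻²⁴ = 1.75 × 10⁻¹⁰ m = 175 pm.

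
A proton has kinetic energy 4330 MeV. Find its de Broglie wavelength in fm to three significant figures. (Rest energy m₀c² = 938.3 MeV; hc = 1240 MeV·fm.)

Total energy E = KE + m₀c² = 4330 + 938.3 = 5268.3 MeV.
(pc)² = E² − (m₀c²)² = (5268.3)² − (938.3)² = 2.687 × 10⁷ MeV², so pc = 5184 MeV.
λ = hc/(pc) = 1240 MeV·fm / 5184 MeV = 0.239 fm.

λ = 0.239 fm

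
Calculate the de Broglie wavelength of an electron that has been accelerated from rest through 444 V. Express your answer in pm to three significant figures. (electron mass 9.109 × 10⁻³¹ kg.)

KE = eV = 1.602 × 10⁻¹⁹ × 444.0 = 7.113 × 10⁻¹⁷ J.
p = √(2mKE) = √(2 × 9.109 × 10⁻³¹ × 7.113 × 10⁻¹⁷) = 1.138 × 10⁻²³ kg·m/s.
λ = h/p = 6.626 × 10⁻³⁴ / 1.138 × 10⁻²³ = 5.82 × 10⁻¹¹ m = 58.2 pm.

λ = 58.2 pm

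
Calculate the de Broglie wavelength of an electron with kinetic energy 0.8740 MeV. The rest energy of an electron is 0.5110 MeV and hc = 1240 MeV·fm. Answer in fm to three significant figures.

Total energy E = KE + m₀c² = 0.8740 + 0.5110 = 1.3850 MeV.
(pc)² = E² − (m₀c²)² = (1.3850)² − (0.5110)² = 1.657 MeV², so pc = 1.287 MeV.
λ = hc/(pc) = 1240 MeV·fm / 1.287 MeV = 963 fm.

λ = 963 fm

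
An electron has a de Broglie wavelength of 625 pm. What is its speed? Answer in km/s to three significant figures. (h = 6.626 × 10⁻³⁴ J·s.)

v = 1160 km/s

p = h/λ = 6.626 × 10⁻³⁴ / 6.250 × 10⁻¹⁰ = 1.060 × 10⁻²⁴ kg·m/s.
v = p/m = 1.060 × 10⁻²⁴ / 9.109 × 10⁻³¹ = 1.16 × 10⁶ m/s = 1160 km/s.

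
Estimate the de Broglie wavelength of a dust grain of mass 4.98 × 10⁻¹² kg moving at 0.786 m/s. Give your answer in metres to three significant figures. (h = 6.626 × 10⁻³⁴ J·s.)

λ = 1.69 × 10⁻²² m

p = mv = 4.98 × 10⁻¹² × 0.786 = 3.914 × 10⁻¹² kg·m/s.
λ = h/p = 6.626 × 10⁻³⁴ / 3.914 × 10⁻¹² = 1.69 × 10⁻²² m.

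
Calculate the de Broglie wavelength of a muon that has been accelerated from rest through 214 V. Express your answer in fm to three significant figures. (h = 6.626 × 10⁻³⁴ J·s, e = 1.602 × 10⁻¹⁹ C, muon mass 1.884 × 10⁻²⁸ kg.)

λ = 5830 fm

KE = eV = 1.602 × 10⁻¹⁹ × 214.0 = 3.428 × 10⁻¹⁷ J.
p = √(2mKE) = √(2 × 1.884 × 10⁻²⁸ × 3.428 × 10⁻¹⁷) = 1.137 × 10⁻²² kg·m/s.
λ = h/p = 6.626 × 10⁻³⁴ / 1.137 × 10⁻²² = 5.83 × 10⁻¹² m = 5830 fm.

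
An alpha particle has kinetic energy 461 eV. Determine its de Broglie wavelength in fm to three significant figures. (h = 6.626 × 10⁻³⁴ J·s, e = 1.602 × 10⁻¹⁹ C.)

λ = 669 fm

KE = 461 eV = 7.385 × 10⁻¹⁷ J.
p = √(2mKE) = √(2 × 6.645 × 10⁻²⁷ × 7.385 × 10⁻¹⁷) = 9.907 × 10⁻²² kg·m/s.
λ = h/p = 6.626 × 10⁻³⁴ / 9.907 × 10⁻²² = 6.69 × 10⁻¹³ m = 669 fm.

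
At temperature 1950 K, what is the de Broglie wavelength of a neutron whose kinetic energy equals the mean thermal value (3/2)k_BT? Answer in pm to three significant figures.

KE = (3/2)k_BT = 1.5 × 1.381 × 10⁻²³ × 1950 = 4.039 × 10⁻²⁰ J.
p = √(2mKE) = √(2 × 1.675 × 10⁻²⁷ × 4.039 × 10⁻²⁰) = 1.163 × 10⁻²³ kg·m/s.
λ = h/p = 5.70 × 10⁻¹¹ m = 57.0 pm.

λ = 57.0 pm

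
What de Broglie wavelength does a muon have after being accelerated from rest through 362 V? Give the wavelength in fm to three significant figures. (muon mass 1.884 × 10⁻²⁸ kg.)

λ = 4480 fm

KE = eV = 1.602 × 10⁻¹⁹ × 362.0 = 5.799 × 10⁻¹⁷ J.
p = √(2mKE) = √(2 × 1.884 × 10⁻²⁸ × 5.799 × 10⁻¹⁷) = 1.478 × 10⁻²² kg·m/s.
λ = h/p = 6.626 × 10⁻³⁴ / 1.478 × 10⁻²² = 4.48 × 10⁻¹² m = 4480 fm.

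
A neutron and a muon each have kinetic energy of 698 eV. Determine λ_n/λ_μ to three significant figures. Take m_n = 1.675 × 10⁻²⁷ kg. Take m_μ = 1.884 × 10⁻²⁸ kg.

At fixed KE, p = √(2mKE) so λ = h/p ∝ 1/√m.
λ_n/λ_μ = √(m_μ/m_n) = √(1.884 × 10⁻²⁸/1.675 × 10⁻²⁷) = √(0.1125) = 0.335.

λ_n/λ_μ = 0.335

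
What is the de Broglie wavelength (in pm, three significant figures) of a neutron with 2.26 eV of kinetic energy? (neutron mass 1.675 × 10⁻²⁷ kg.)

λ = 19.0 pm

KE = 2.26 eV = 3.621 × 10⁻¹⁹ J.
p = √(2mKE) = √(2 × 1.675 × 10⁻²⁷ × 3.621 × 10⁻¹⁹) = 3.483 × 10⁻²³ kg·m/s.
λ = h/p = 6.626 × 10⁻³⁴ / 3.483 × 10⁻²³ = 1.90 × 10⁻¹¹ m = 19.0 pm.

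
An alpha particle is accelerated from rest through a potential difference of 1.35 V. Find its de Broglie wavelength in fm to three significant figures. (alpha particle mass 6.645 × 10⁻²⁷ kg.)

KE = 2eV = 2 × 1.602 × 10⁻¹⁹ × 1.350 = 4.325 × 10⁻¹⁹ J.
p = √(2mKE) = √(2 × 6.645 × 10⁻²⁷ × 4.325 × 10⁻¹⁹) = 7.582 × 10⁻²³ kg·m/s.
λ = h/p = 6.626 × 10⁻³⁴ / 7.582 × 10⁻²³ = 8.74 × 10⁻¹² m = 8740 fm.

λ = 8740 fm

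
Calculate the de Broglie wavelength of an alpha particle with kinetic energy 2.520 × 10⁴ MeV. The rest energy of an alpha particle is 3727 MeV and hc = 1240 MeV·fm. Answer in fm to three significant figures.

λ = 0.0432 fm

Total energy E = KE + m₀c² = 2.520 × 10⁴ + 3727 = 28927 MeV.
(pc)² = E² − (m₀c²)² = (28927)² − (3727)² = 8.229 × 10⁸ MeV², so pc = 2.869 × 10⁴ MeV.
λ = hc/(pc) = 1240 MeV·fm / 2.869 × 10⁴ MeV = 0.0432 fm.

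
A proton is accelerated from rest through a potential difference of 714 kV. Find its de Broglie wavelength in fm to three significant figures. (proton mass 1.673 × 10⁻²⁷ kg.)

λ = 33.9 fm

KE = eV = 1.602 × 10⁻¹⁹ × 7.140 × 10⁵ = 1.144 × 10⁻¹³ J.
p = √(2mKE) = √(2 × 1.673 × 10⁻²⁷ × 1.144 × 10⁻¹³) = 1.956 × 10⁻²⁰ kg·m/s.
λ = h/p = 6.626 × 10⁻³⁴ / 1.956 × 10⁻²⁰ = 3.39 × 10⁻¹⁴ m = 33.9 fm.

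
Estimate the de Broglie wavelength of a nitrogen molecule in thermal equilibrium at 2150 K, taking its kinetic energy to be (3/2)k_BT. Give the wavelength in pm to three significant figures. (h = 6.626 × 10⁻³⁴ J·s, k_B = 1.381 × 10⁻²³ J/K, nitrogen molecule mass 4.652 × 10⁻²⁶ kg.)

λ = 10.3 pm

KE = (3/2)k_BT = 1.5 × 1.381 × 10⁻²³ × 2150 = 4.454 × 10⁻²⁰ J.
p = √(2mKE) = √(2 × 4.652 × 10⁻²⁶ × 4.454 × 10⁻²⁰) = 6.437 × 10⁻²³ kg·m/s.
λ = h/p = 1.03 × 10⁻¹¹ m = 10.3 pm.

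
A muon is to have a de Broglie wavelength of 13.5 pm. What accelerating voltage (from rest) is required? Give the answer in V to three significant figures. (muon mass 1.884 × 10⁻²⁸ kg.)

p = h/λ = 6.626 × 10⁻³⁴ / 1.350 × 10⁻¹¹ = 4.908 × 10⁻²³ kg·m/s.
KE = p²/(2m) = 6.393 × 10⁻¹⁸ J.
V = KE/e = 6.393 × 10⁻¹⁸ / (1.602 × 10⁻¹⁹) = 39.9 V.

V = 39.9 V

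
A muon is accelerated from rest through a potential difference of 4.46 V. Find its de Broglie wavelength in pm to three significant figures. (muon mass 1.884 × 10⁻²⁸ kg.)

KE = eV = 1.602 × 10⁻¹⁹ × 4.460 = 7.145 × 10⁻¹⁹ J.
p = √(2mKE) = √(2 × 1.884 × 10⁻²⁸ × 7.145 × 10⁻¹⁹) = 1.641 × 10⁻²³ kg·m/s.
λ = h/p = 6.626 × 10⁻³⁴ / 1.641 × 10⁻²³ = 4.04 × 10⁻¹¹ m = 40.4 pm.

λ = 40.4 pm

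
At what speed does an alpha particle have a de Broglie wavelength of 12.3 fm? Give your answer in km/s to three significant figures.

p = h/λ = 6.626 × 10⁻³⁴ / 1.230 × 10⁻¹⁴ = 5.387 × 10⁻²⁰ kg·m/s.
v = p/m = 5.387 × 10⁻²⁰ / 6.645 × 10⁻²⁷ = 8.11 × 10⁶ m/s = 8110 km/s.

v = 8110 km/s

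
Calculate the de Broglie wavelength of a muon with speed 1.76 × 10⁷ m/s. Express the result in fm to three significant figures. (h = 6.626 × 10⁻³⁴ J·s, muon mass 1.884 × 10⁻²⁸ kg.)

p = mv = 1.884 × 10⁻²⁸ × 1.76 × 10⁷ = 3.316 × 10⁻²¹ kg·m/s.
λ = h/p = 6.626 × 10⁻³⁴ / 3.316 × 10⁻²¹ = 2.00 × 10⁻¹³ m = 200 fm.

λ = 200 fm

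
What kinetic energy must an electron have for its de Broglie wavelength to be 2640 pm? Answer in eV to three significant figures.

KE = 0.216 eV

p = h/λ = 6.626 × 10⁻³⁴ / 2.640 × 10⁻⁹ = 2.510 × 10⁻²⁵ kg·m/s.
KE = p²/(2m) = (2.510 × 10⁻²⁵)² / (2 × 9.109 × 10⁻³¹) = 3.458 × 10⁻²⁰ J = 0.216 eV.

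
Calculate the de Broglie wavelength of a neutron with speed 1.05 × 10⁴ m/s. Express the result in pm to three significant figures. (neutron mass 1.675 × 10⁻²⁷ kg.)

p = mv = 1.675 × 10⁻²⁷ × 1.05 × 10⁴ = 1.759 × 10⁻²³ kg·m/s.
λ = h/p = 6.626 × 10⁻³⁴ / 1.759 × 10⁻²³ = 3.77 × 10⁻¹¹ m = 37.7 pm.

λ = 37.7 pm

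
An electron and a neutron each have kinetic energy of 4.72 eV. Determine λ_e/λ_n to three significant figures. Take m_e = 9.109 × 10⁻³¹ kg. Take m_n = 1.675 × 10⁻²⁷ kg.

At fixed KE, p = √(2mKE) so λ = h/p ∝ 1/√m.
λ_e/λ_n = √(m_n/m_e) = √(1.675 × 10⁻²⁷/9.109 × 10⁻³¹) = √(1839) = 42.9.

λ_e/λ_n = 42.9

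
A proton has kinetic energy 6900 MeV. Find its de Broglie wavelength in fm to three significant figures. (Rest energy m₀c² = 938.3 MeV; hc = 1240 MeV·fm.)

λ = 0.159 fm

Total energy E = KE + m₀c² = 6900 + 938.3 = 7838.3 MeV.
(pc)² = E² − (m₀c²)² = (7838.3)² − (938.3)² = 6.056 × 10⁷ MeV², so pc = 7782 MeV.
λ = hc/(pc) = 1240 MeV·fm / 7782 MeV = 0.159 fm.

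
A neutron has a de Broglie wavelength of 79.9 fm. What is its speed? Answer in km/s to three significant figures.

v = 4950 km/s

p = h/λ = 6.626 × 10⁻³⁴ / 7.990 × 10⁻¹⁴ = 8.293 × 10⁻²¹ kg·m/s.
v = p/m = 8.293 × 10⁻²¹ / 1.675 × 10⁻²⁷ = 4.95 × 10⁶ m/s = 4950 km/s.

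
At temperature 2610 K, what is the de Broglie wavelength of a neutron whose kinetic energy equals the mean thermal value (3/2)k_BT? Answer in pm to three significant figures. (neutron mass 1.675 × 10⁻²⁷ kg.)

λ = 49.2 pm

KE = (3/2)k_BT = 1.5 × 1.381 × 10⁻²³ × 2610 = 5.407 × 10⁻²⁰ J.
p = √(2mKE) = √(2 × 1.675 × 10⁻²⁷ × 5.407 × 10⁻²⁰) = 1.346 × 10⁻²³ kg·m/s.
λ = h/p = 4.92 × 10⁻¹¹ m = 49.2 pm.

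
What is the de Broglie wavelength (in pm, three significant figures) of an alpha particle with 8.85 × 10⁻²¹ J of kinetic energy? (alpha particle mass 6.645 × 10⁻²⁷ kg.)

p = √(2mKE) = √(2 × 6.645 × 10⁻²⁷ × 8.850 × 10⁻²¹) = 1.085 × 10⁻²³ kg·m/s.
λ = h/p = 6.626 × 10⁻³⁴ / 1.085 × 10⁻²³ = 6.11 × 10⁻¹¹ m = 61.1 pm.

λ = 61.1 pm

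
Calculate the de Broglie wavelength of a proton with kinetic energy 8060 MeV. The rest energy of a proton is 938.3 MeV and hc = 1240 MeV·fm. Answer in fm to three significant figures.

λ = 0.139 fm

Total energy E = KE + m₀c² = 8060 + 938.3 = 8998.3 MeV.
(pc)² = E² − (m₀c²)² = (8998.3)² − (938.3)² = 8.009 × 10⁷ MeV², so pc = 8949 MeV.
λ = hc/(pc) = 1240 MeV·fm / 8949 MeV = 0.139 fm.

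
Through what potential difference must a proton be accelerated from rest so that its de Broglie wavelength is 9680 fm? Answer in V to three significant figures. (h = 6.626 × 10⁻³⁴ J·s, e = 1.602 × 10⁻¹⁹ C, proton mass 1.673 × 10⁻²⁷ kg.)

p = h/λ = 6.626 × 10⁻³⁴ / 9.680 × 10⁻¹² = 6.845 × 10⁻²³ kg·m/s.
KE = p²/(2m) = 1.400 × 10⁻¹⁸ J.
V = KE/e = 1.400 × 10⁻¹⁸ / (1.602 × 10⁻¹⁹) = 8.74 V.

V = 8.74 V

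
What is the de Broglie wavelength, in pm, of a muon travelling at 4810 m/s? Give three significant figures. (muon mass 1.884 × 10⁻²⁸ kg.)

λ = 731 pm

p = mv = 1.884 × 10⁻²⁸ × 4810 = 9.062 × 10⁻²⁵ kg·m/s.
λ = h/p = 6.626 × 10⁻³⁴ / 9.062 × 10⁻²⁵ = 7.31 × 10⁻¹⁰ m = 731 pm.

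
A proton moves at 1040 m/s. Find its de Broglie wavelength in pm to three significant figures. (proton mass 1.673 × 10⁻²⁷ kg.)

λ = 381 pm

p = mv = 1.673 × 10⁻²⁷ × 1040 = 1.740 × 10⁻²⁴ kg·m/s.
λ = h/p = 6.626 × 10⁻³⁴ / 1.740 × 10⁻²⁴ = 3.81 × 10⁻¹⁰ m = 381 pm.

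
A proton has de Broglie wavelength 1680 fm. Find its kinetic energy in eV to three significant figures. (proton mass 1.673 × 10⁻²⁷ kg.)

p = h/λ = 6.626 × 10⁻³⁴ / 1.680 × 10⁻¹² = 3.944 × 10⁻²² kg·m/s.
KE = p²/(2m) = (3.944 × 10⁻²²)² / (2 × 1.673 × 10⁻²⁷) = 4.649 × 10⁻¹⁷ J = 290 eV.

KE = 290 eV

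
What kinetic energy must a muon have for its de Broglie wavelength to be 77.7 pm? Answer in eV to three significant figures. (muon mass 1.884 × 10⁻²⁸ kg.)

KE = 1.20 eV

p = h/λ = 6.626 × 10⁻³⁴ / 7.770 × 10⁻¹¹ = 8.528 × 10⁻²⁴ kg·m/s.
KE = p²/(2m) = (8.528 × 10⁻²⁴)² / (2 × 1.884 × 10⁻²⁸) = 1.930 × 10⁻¹⁹ J = 1.20 eV.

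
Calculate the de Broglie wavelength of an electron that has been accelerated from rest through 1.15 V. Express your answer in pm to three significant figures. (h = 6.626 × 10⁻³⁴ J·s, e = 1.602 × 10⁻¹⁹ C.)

KE = eV = 1.602 × 10⁻¹⁹ × 1.150 = 1.842 × 10⁻¹⁹ J.
p = √(2mKE) = √(2 × 9.109 × 10⁻³¹ × 1.842 × 10⁻¹⁹) = 5.793 × 10⁻²⁵ kg·m/s.
λ = h/p = 6.626 × 10⁻³⁴ / 5.793 × 10⁻²⁵ = 1.14 × 10⁻⁹ m = 1140 pm.

λ = 1140 pm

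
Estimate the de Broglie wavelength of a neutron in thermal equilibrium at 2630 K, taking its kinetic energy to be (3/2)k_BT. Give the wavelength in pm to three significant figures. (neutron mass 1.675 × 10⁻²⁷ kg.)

KE = (3/2)k_BT = 1.5 × 1.381 × 10⁻²³ × 2630 = 5.448 × 10⁻²⁰ J.
p = √(2mKE) = √(2 × 1.675 × 10⁻²⁷ × 5.448 × 10⁻²⁰) = 1.351 × 10⁻²³ kg·m/s.
λ = h/p = 4.90 × 10⁻¹¹ m = 49.0 pm.

λ = 49.0 pm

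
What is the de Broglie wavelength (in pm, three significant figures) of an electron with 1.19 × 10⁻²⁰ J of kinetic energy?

p = √(2mKE) = √(2 × 9.109 × 10⁻³¹ × 1.190 × 10⁻²⁰) = 1.472 × 10⁻²⁵ kg·m/s.
λ = h/p = 6.626 × 10⁻³⁴ / 1.472 × 10⁻²⁵ = 4.50 × 10⁻⁹ m = 4500 pm.

λ = 4500 pm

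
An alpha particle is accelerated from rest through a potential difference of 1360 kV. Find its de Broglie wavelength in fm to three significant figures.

KE = 2eV = 2 × 1.602 × 10⁻¹⁹ × 1.360 × 10⁶ = 4.357 × 10⁻¹³ J.
p = √(2mKE) = √(2 × 6.645 × 10⁻²⁷ × 4.357 × 10⁻¹³) = 7.610 × 10⁻²⁰ kg·m/s.
λ = h/p = 6.626 × 10⁻³⁴ / 7.610 × 10⁻²⁰ = 8.71 × 10⁻¹⁵ m = 8.71 fm.

λ = 8.71 fm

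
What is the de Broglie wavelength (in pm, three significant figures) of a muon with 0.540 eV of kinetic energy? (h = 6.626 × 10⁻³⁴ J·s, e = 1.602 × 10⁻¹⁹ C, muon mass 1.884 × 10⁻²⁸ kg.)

KE = 0.540 eV = 8.651 × 10⁻²⁰ J.
p = √(2mKE) = √(2 × 1.884 × 10⁻²⁸ × 8.651 × 10⁻²⁰) = 5.709 × 10⁻²⁴ kg·m/s.
λ = h/p = 6.626 × 10⁻³⁴ / 5.709 × 10⁻²⁴ = 1.16 × 10⁻¹⁰ m = 116 pm.

λ = 116 pm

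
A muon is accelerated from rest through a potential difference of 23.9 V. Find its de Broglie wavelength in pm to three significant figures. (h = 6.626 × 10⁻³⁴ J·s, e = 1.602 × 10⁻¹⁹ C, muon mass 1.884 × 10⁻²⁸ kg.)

KE = eV = 1.602 × 10⁻¹⁹ × 23.90 = 3.829 × 10⁻¹⁸ J.
p = √(2mKE) = √(2 × 1.884 × 10⁻²⁸ × 3.829 × 10⁻¹⁸) = 3.798 × 10⁻²³ kg·m/s.
λ = h/p = 6.626 × 10⁻³⁴ / 3.798 × 10⁻²³ = 1.74 × 10⁻¹¹ m = 17.4 pm.

λ = 17.4 pm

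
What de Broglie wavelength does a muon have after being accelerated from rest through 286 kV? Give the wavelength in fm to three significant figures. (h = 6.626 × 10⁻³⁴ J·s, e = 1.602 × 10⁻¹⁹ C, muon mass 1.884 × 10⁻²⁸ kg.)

KE = eV = 1.602 × 10⁻¹⁹ × 2.860 × 10⁵ = 4.582 × 10⁻¹⁴ J.
p = √(2mKE) = √(2 × 1.884 × 10⁻²⁸ × 4.582 × 10⁻¹⁴) = 4.155 × 10⁻²¹ kg·m/s.
λ = h/p = 6.626 × 10⁻³⁴ / 4.155 × 10⁻²¹ = 1.59 × 10⁻¹³ m = 159 fm.

λ = 159 fm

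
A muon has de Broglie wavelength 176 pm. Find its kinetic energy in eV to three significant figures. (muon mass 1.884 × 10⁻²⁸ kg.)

KE = 0.235 eV

p = h/λ = 6.626 × 10⁻³⁴ / 1.760 × 10⁻¹⁰ = 3.765 × 10⁻²⁴ kg·m/s.
KE = p²/(2m) = (3.765 × 10⁻²⁴)² / (2 × 1.884 × 10⁻²⁸) = 3.762 × 10⁻²⁰ J = 0.235 eV.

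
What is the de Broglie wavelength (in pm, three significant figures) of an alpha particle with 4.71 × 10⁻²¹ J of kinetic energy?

λ = 83.7 pm

p = √(2mKE) = √(2 × 6.645 × 10⁻²⁷ × 4.710 × 10⁻²¹) = 7.912 × 10⁻²⁴ kg·m/s.
λ = h/p = 6.626 × 10⁻³⁴ / 7.912 × 10⁻²⁴ = 8.37 × 10⁻¹¹ m = 83.7 pm.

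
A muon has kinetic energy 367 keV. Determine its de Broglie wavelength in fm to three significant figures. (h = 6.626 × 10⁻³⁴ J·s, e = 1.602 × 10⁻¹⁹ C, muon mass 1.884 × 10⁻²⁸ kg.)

KE = 367 keV = 5.879 × 10⁻¹⁴ J.
p = √(2mKE) = √(2 × 1.884 × 10⁻²⁸ × 5.879 × 10⁻¹⁴) = 4.707 × 10⁻²¹ kg·m/s.
λ = h/p = 6.626 × 10⁻³⁴ / 4.707 × 10⁻²¹ = 1.41 × 10⁻¹³ m = 141 fm.

λ = 141 fm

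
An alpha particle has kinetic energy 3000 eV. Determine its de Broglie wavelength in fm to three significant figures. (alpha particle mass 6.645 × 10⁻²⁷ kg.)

KE = 3000 eV = 4.806 × 10⁻¹⁶ J.
p = √(2mKE) = √(2 × 6.645 × 10⁻²⁷ × 4.806 × 10⁻¹⁶) = 2.527 × 10⁻²¹ kg·m/s.
λ = h/p = 6.626 × 10⁻³⁴ / 2.527 × 10⁻²¹ = 2.62 × 10⁻¹³ m = 262 fm.

λ = 262 fm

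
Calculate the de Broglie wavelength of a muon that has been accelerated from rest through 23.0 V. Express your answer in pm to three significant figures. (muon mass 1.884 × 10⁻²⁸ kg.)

KE = eV = 1.602 × 10⁻¹⁹ × 23.00 = 3.685 × 10⁻¹⁸ J.
p = √(2mKE) = √(2 × 1.884 × 10⁻²⁸ × 3.685 × 10⁻¹⁸) = 3.726 × 10⁻²³ kg·m/s.
λ = h/p = 6.626 × 10⁻³⁴ / 3.726 × 10⁻²³ = 1.78 × 10⁻¹¹ m = 17.8 pm.

λ = 17.8 pm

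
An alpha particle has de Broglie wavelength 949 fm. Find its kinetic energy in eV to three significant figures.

p = h/λ = 6.626 × 10⁻³⁴ / 9.490 × 10⁻¹³ = 6.982 × 10⁻²² kg·m/s.
KE = p²/(2m) = (6.982 × 10⁻²²)² / (2 × 6.645 × 10⁻²⁷) = 3.668 × 10⁻¹⁷ J = 229 eV.

KE = 229 eV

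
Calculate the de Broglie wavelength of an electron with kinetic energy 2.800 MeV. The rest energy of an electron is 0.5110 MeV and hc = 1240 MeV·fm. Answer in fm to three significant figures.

λ = 379 fm

Total energy E = KE + m₀c² = 2.800 + 0.5110 = 3.3110 MeV.
(pc)² = E² − (m₀c²)² = (3.3110)² − (0.5110)² = 10.70 MeV², so pc = 3.271 MeV.
λ = hc/(pc) = 1240 MeV·fm / 3.271 MeV = 379 fm.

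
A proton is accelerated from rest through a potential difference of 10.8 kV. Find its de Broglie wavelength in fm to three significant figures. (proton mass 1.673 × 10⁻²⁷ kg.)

KE = eV = 1.602 × 10⁻¹⁹ × 1.080 × 10⁴ = 1.730 × 10⁻¹⁵ J.
p = √(2mKE) = √(2 × 1.673 × 10⁻²⁷ × 1.730 × 10⁻¹⁵) = 2.406 × 10⁻²¹ kg·m/s.
λ = h/p = 6.626 × 10⁻³⁴ / 2.406 × 10⁻²¹ = 2.75 × 10⁻¹³ m = 275 fm.

λ = 275 fm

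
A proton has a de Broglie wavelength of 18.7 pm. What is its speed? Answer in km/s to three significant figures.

p = h/λ = 6.626 × 10⁻³⁴ / 1.870 × 10⁻¹¹ = 3.543 × 10⁻²³ kg·m/s.
v = p/m = 3.543 × 10⁻²³ / 1.673 × 10⁻²⁷ = 2.12 × 10⁴ m/s = 21.2 km/s.

v = 21.2 km/s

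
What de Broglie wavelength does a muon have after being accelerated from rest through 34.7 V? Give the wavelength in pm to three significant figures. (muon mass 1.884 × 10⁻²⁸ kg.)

KE = eV = 1.602 × 10⁻¹⁹ × 34.70 = 5.559 × 10⁻¹⁸ J.
p = √(2mKE) = √(2 × 1.884 × 10⁻²⁸ × 5.559 × 10⁻¹⁸) = 4.577 × 10⁻²³ kg·m/s.
λ = h/p = 6.626 × 10⁻³⁴ / 4.577 × 10⁻²³ = 1.45 × 10⁻¹¹ m = 14.5 pm.

λ = 14.5 pm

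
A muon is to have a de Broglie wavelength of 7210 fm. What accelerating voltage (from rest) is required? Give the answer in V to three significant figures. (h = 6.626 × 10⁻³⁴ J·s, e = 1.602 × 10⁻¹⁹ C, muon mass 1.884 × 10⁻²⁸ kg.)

V = 140 V

p = h/λ = 6.626 × 10⁻³⁴ / 7.210 × 10⁻¹² = 9.190 × 10⁻²³ kg·m/s.
KE = p²/(2m) = 2.241 × 10⁻¹⁷ J.
V = KE/e = 2.241 × 10⁻¹⁷ / (1.602 × 10⁻¹⁹) = 140 V.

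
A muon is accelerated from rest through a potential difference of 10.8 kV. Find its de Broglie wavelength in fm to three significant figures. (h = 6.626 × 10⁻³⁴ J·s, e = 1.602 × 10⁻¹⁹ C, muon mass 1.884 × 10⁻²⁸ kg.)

λ = 821 fm

KE = eV = 1.602 × 10⁻¹⁹ × 1.080 × 10⁴ = 1.730 × 10⁻¹⁵ J.
p = √(2mKE) = √(2 × 1.884 × 10⁻²⁸ × 1.730 × 10⁻¹⁵) = 8.074 × 10⁻²² kg·m/s.
λ = h/p = 6.626 × 10⁻³⁴ / 8.074 × 10⁻²² = 8.21 × 10⁻¹³ m = 821 fm.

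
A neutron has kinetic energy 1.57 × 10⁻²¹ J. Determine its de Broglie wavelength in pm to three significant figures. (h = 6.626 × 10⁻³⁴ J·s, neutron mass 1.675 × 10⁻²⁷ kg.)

λ = 289 pm

p = √(2mKE) = √(2 × 1.675 × 10⁻²⁷ × 1.570 × 10⁻²¹) = 2.293 × 10⁻²⁴ kg·m/s.
λ = h/p = 6.626 × 10⁻³⁴ / 2.293 × 10⁻²⁴ = 2.89 × 10⁻¹⁰ m = 289 pm.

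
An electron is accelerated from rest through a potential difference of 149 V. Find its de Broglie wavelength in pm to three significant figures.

KE = eV = 1.602 × 10⁻¹⁹ × 149.0 = 2.387 × 10⁻¹⁷ J.
p = √(2mKE) = √(2 × 9.109 × 10⁻³¹ × 2.387 × 10⁻¹⁷) = 6.594 × 10⁻²⁴ kg·m/s.
λ = h/p = 6.626 × 10⁻³⁴ / 6.594 × 10⁻²⁴ = 1.00 × 10⁻¹⁰ m = 100 pm.

λ = 100 pm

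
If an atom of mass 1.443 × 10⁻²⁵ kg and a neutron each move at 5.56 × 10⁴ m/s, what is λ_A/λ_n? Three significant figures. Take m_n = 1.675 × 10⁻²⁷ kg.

λ_A/λ_n = 0.0116

At fixed v, p = mv so λ = h/(mv) ∝ 1/m.
λ_A/λ_n = m_n/m_A = 1.675 × 10⁻²⁷/1.443 × 10⁻²⁵ = 0.0116.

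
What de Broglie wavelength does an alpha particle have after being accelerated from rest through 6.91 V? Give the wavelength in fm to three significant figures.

λ = 3860 fm

KE = 2eV = 2 × 1.602 × 10⁻¹⁹ × 6.910 = 2.214 × 10⁻¹⁸ J.
p = √(2mKE) = √(2 × 6.645 × 10⁻²⁷ × 2.214 × 10⁻¹⁸) = 1.715 × 10⁻²² kg·m/s.
λ = h/p = 6.626 × 10⁻³⁴ / 1.715 × 10⁻²² = 3.86 × 10⁻¹² m = 3860 fm.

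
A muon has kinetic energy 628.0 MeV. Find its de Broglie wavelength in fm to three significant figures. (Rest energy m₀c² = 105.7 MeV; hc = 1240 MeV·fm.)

Total energy E = KE + m₀c² = 628.0 + 105.7 = 733.7 MeV.
(pc)² = E² − (m₀c²)² = (733.7)² − (105.7)² = 5.271 × 10⁵ MeV², so pc = 726.0 MeV.
λ = hc/(pc) = 1240 MeV·fm / 726.0 MeV = 1.71 fm.

λ = 1.71 fm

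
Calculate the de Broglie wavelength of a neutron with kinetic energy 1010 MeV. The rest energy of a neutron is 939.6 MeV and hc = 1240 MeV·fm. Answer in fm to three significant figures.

λ = 0.726 fm

Total energy E = KE + m₀c² = 1010 + 939.6 = 1949.6 MeV.
(pc)² = E² − (m₀c²)² = (1949.6)² − (939.6)² = 2.918 × 10⁶ MeV², so pc = 1708 MeV.
λ = hc/(pc) = 1240 MeV·fm / 1708 MeV = 0.726 fm.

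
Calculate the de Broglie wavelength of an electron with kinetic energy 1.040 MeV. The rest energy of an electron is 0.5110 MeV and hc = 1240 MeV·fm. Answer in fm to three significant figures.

λ = 847 fm

Total energy E = KE + m₀c² = 1.040 + 0.5110 = 1.5510 MeV.
(pc)² = E² − (m₀c²)² = (1.5510)² − (0.5110)² = 2.144 MeV², so pc = 1.464 MeV.
λ = hc/(pc) = 1240 MeV·fm / 1.464 MeV = 847 fm.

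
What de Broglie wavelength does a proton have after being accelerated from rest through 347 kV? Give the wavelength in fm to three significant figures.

KE = eV = 1.602 × 10⁻¹⁹ × 3.470 × 10⁵ = 5.559 × 10⁻¹⁴ J.
p = √(2mKE) = √(2 × 1.673 × 10⁻²⁷ × 5.559 × 10⁻¹⁴) = 1.364 × 10⁻²⁰ kg·m/s.
λ = h/p = 6.626 × 10⁻³⁴ / 1.364 × 10⁻²⁰ = 4.86 × 10⁻¹⁴ m = 48.6 fm.

λ = 48.6 fm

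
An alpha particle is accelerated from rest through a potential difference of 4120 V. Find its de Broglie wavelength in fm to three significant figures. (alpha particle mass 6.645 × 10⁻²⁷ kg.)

KE = 2eV = 2 × 1.602 × 10⁻¹⁹ × 4120 = 1.320 × 10⁻¹⁵ J.
p = √(2mKE) = √(2 × 6.645 × 10⁻²⁷ × 1.320 × 10⁻¹⁵) = 4.188 × 10⁻²¹ kg·m/s.
λ = h/p = 6.626 × 10⁻³⁴ / 4.188 × 10⁻²¹ = 1.58 × 10⁻¹³ m = 158 fm.

λ = 158 fm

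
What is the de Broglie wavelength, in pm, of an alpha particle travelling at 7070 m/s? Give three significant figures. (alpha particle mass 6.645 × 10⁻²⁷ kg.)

p = mv = 6.645 × 10⁻²⁷ × 7070 = 4.698 × 10⁻²³ kg·m/s.
λ = h/p = 6.626 × 10⁻³⁴ / 4.698 × 10⁻²³ = 1.41 × 10⁻¹¹ m = 14.1 pm.

λ = 14.1 pm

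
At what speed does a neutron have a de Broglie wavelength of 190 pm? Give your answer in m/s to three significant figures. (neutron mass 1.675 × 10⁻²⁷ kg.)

v = 2080 m/s

p = h/λ = 6.626 × 10⁻³⁴ / 1.900 × 10⁻¹⁰ = 3.487 × 10⁻²⁴ kg·m/s.
v = p/m = 3.487 × 10⁻²⁴ / 1.675 × 10⁻²⁷ = 2.08 × 10³ m/s = 2080 m/s.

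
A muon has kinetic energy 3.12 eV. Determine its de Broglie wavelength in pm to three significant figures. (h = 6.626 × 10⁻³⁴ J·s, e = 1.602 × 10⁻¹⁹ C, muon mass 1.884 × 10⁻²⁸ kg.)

λ = 48.3 pm

KE = 3.12 eV = 4.998 × 10⁻¹⁹ J.
p = √(2mKE) = √(2 × 1.884 × 10⁻²⁸ × 4.998 × 10⁻¹⁹) = 1.372 × 10⁻²³ kg·m/s.
λ = h/p = 6.626 × 10⁻³⁴ / 1.372 × 10⁻²³ = 4.83 × 10⁻¹¹ m = 48.3 pm.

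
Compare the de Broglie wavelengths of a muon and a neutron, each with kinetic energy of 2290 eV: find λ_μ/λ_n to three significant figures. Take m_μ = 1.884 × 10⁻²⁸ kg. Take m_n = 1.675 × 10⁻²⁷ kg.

λ_μ/λ_n = 2.98

At fixed KE, p = √(2mKE) so λ = h/p ∝ 1/√m.
λ_μ/λ_n = √(m_n/m_μ) = √(1.675 × 10⁻²⁷/1.884 × 10⁻²⁸) = √(8.891) = 2.98.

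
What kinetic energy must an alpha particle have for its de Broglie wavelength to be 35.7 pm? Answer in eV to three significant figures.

p = h/λ = 6.626 × 10⁻³⁴ / 3.570 × 10⁻¹¹ = 1.856 × 10⁻²³ kg·m/s.
KE = p²/(2m) = (1.856 × 10⁻²³)² / (2 × 6.645 × 10⁻²⁷) = 2.592 × 10⁻²⁰ J = 0.162 eV.

KE = 0.162 eV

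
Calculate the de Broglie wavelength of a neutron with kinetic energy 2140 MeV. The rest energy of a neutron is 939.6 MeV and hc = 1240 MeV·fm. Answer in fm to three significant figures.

λ = 0.423 fm

Total energy E = KE + m₀c² = 2140 + 939.6 = 3079.6 MeV.
(pc)² = E² − (m₀c²)² = (3079.6)² − (939.6)² = 8.601 × 10⁶ MeV², so pc = 2933 MeV.
λ = hc/(pc) = 1240 MeV·fm / 2933 MeV = 0.423 fm.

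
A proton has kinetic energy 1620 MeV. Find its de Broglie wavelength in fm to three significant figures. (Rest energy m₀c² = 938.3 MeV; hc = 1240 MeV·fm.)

Total energy E = KE + m₀c² = 1620 + 938.3 = 2558.3 MeV.
(pc)² = E² − (m₀c²)² = (2558.3)² − (938.3)² = 5.664 × 10⁶ MeV², so pc = 2380 MeV.
λ = hc/(pc) = 1240 MeV·fm / 2380 MeV = 0.521 fm.

λ = 0.521 fm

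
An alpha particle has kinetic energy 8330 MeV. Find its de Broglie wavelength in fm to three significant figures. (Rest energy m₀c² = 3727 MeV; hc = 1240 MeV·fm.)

λ = 0.108 fm

Total energy E = KE + m₀c² = 8330 + 3727 = 12057 MeV.
(pc)² = E² − (m₀c²)² = (12057)² − (3727)² = 1.315 × 10⁸ MeV², so pc = 1.147 × 10⁴ MeV.
λ = hc/(pc) = 1240 MeV·fm / 1.147 × 10⁴ MeV = 0.108 fm.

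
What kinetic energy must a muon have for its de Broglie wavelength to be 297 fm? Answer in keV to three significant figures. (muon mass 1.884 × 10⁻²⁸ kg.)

p = h/λ = 6.626 × 10⁻³⁴ / 2.970 × 10⁻¹³ = 2.231 × 10⁻²¹ kg·m/s.
KE = p²/(2m) = (2.231 × 10⁻²¹)² / (2 × 1.884 × 10⁻²⁸) = 1.321 × 10⁻¹⁴ J = 82.5 keV.

KE = 82.5 keV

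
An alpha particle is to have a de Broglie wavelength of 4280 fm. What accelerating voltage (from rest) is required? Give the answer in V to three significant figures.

V = 5.63 V

p = h/λ = 6.626 × 10⁻³⁴ / 4.280 × 10⁻¹² = 1.548 × 10⁻²² kg·m/s.
KE = p²/(2m) = 1.803 × 10⁻¹⁸ J.
V = KE/2e = 1.803 × 10⁻¹⁸ / (2 × 1.602 × 10⁻¹⁹) = 5.63 V.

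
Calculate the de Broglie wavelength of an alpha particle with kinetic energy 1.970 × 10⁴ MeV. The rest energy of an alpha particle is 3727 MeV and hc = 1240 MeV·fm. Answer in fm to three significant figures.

λ = 0.0536 fm

Total energy E = KE + m₀c² = 1.970 × 10⁴ + 3727 = 23427 MeV.
(pc)² = E² − (m₀c²)² = (23427)² − (3727)² = 5.349 × 10⁸ MeV², so pc = 2.313 × 10⁴ MeV.
λ = hc/(pc) = 1240 MeV·fm / 2.313 × 10⁴ MeV = 0.0536 fm.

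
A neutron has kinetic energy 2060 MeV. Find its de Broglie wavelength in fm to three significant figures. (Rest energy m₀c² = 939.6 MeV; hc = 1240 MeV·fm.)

Total energy E = KE + m₀c² = 2060 + 939.6 = 2999.6 MeV.
(pc)² = E² − (m₀c²)² = (2999.6)² − (939.6)² = 8.115 × 10⁶ MeV², so pc = 2849 MeV.
λ = hc/(pc) = 1240 MeV·fm / 2849 MeV = 0.435 fm.

λ = 0.435 fm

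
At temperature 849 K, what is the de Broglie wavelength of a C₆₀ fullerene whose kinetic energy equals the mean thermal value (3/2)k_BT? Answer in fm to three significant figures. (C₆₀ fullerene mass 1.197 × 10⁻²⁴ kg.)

KE = (3/2)k_BT = 1.5 × 1.381 × 10⁻²³ × 849 = 1.759 × 10⁻²⁰ J.
p = √(2mKE) = √(2 × 1.197 × 10⁻²⁴ × 1.759 × 10⁻²⁰) = 2.052 × 10⁻²² kg·m/s.
λ = h/p = 3.23 × 10⁻¹² m = 3230 fm.

λ = 3230 fm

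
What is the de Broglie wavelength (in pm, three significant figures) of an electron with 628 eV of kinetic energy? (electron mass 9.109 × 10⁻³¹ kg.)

λ = 48.9 pm

KE = 628 eV = 1.006 × 10⁻¹⁶ J.
p = √(2mKE) = √(2 × 9.109 × 10⁻³¹ × 1.006 × 10⁻¹⁶) = 1.354 × 10⁻²³ kg·m/s.
λ = h/p = 6.626 × 10⁻³⁴ / 1.354 × 10⁻²³ = 4.89 × 10⁻¹¹ m = 48.9 pm.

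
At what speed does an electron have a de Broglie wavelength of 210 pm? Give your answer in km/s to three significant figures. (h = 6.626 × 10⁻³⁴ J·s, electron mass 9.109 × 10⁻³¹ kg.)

v = 3460 km/s

p = h/λ = 6.626 × 10⁻³⁴ / 2.100 × 10⁻¹⁰ = 3.155 × 10⁻²⁴ kg·m/s.
v = p/m = 3.155 × 10⁻²⁴ / 9.109 × 10⁻³¹ = 3.46 × 10⁶ m/s = 3460 km/s.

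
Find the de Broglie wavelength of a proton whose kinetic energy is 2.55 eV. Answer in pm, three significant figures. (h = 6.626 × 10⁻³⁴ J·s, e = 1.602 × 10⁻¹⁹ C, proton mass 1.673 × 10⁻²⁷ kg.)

KE = 2.55 eV = 4.085 × 10⁻¹⁹ J.
p = √(2mKE) = √(2 × 1.673 × 10⁻²⁷ × 4.085 × 10⁻¹⁹) = 3.697 × 10⁻²³ kg·m/s.
λ = h/p = 6.626 × 10⁻³⁴ / 3.697 × 10⁻²³ = 1.79 × 10⁻¹¹ m = 17.9 pm.

λ = 17.9 pm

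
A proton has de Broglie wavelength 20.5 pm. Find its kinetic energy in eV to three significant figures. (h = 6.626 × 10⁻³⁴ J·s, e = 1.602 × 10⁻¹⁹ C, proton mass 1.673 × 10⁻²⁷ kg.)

KE = 1.95 eV

p = h/λ = 6.626 × 10⁻³⁴ / 2.050 × 10⁻¹¹ = 3.232 × 10⁻²³ kg·m/s.
KE = p²/(2m) = (3.232 × 10⁻²³)² / (2 × 1.673 × 10⁻²⁷) = 3.122 × 10⁻¹⁹ J = 1.95 eV.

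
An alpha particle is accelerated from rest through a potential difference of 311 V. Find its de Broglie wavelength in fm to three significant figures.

KE = 2eV = 2 × 1.602 × 10⁻¹⁹ × 311.0 = 9.964 × 10⁻¹⁷ J.
p = √(2mKE) = √(2 × 6.645 × 10⁻²⁷ × 9.964 × 10⁻¹⁷) = 1.151 × 10⁻²¹ kg·m/s.
λ = h/p = 6.626 × 10⁻³⁴ / 1.151 × 10⁻²¹ = 5.76 × 10⁻¹³ m = 576 fm.

λ = 576 fm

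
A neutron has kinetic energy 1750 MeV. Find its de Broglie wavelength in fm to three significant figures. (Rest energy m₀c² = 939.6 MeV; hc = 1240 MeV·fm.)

λ = 0.492 fm

Total energy E = KE + m₀c² = 1750 + 939.6 = 2689.6 MeV.
(pc)² = E² − (m₀c²)² = (2689.6)² − (939.6)² = 6.351 × 10⁶ MeV², so pc = 2520 MeV.
λ = hc/(pc) = 1240 MeV·fm / 2520 MeV = 0.492 fm.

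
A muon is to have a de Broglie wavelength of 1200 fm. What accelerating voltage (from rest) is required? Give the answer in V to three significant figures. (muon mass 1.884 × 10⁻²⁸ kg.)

p = h/λ = 6.626 × 10⁻³⁴ / 1.200 × 10⁻¹² = 5.522 × 10⁻²² kg·m/s.
KE = p²/(2m) = 8.092 × 10⁻¹⁶ J.
V = KE/e = 8.092 × 10⁻¹⁶ / (1.602 × 10⁻¹⁹) = 5050 V.

V = 5050 V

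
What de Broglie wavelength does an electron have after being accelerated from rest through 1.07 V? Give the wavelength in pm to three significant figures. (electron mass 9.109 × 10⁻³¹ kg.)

λ = 1190 pm

KE = eV = 1.602 × 10⁻¹⁹ × 1.070 = 1.714 × 10⁻¹⁹ J.
p = √(2mKE) = √(2 × 9.109 × 10⁻³¹ × 1.714 × 10⁻¹⁹) = 5.588 × 10⁻²⁵ kg·m/s.
λ = h/p = 6.626 × 10⁻³⁴ / 5.588 × 10⁻²⁵ = 1.19 × 10⁻⁹ m = 1190 pm.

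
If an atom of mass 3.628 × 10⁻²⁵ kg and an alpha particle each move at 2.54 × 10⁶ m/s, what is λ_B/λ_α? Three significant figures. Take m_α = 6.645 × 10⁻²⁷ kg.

At fixed v, p = mv so λ = h/(mv) ∝ 1/m.
λ_B/λ_α = m_α/m_B = 6.645 × 10⁻²⁷/3.628 × 10⁻²⁵ = 0.0183.

λ_B/λ_α = 0.0183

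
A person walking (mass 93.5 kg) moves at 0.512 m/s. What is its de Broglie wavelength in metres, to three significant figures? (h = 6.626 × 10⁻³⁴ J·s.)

p = mv = 93.5 × 0.512 = 4.787 × 10¹ kg·m/s.
λ = h/p = 6.626 × 10⁻³⁴ / 4.787 × 10¹ = 1.38 × 10⁻³⁵ m.

λ = 1.38 × 10⁻³⁵ m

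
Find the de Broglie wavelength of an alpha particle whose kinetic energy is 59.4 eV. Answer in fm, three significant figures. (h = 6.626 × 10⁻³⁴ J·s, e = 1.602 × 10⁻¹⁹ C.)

λ = 1860 fm

KE = 59.4 eV = 9.516 × 10⁻¹⁸ J.
p = √(2mKE) = √(2 × 6.645 × 10⁻²⁷ × 9.516 × 10⁻¹⁸) = 3.556 × 10⁻²² kg·m/s.
λ = h/p = 6.626 × 10⁻³⁴ / 3.556 × 10⁻²² = 1.86 × 10⁻¹² m = 1860 fm.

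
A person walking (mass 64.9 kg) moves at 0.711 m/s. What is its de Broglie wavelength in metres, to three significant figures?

p = mv = 64.9 × 0.711 = 4.614 × 10¹ kg·m/s.
λ = h/p = 6.626 × 10⁻³⁴ / 4.614 × 10¹ = 1.44 × 10⁻³⁵ m.

λ = 1.44 × 10⁻³⁵ m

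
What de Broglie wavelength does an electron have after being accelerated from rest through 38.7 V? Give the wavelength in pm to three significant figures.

λ = 197 pm

KE = eV = 1.602 × 10⁻¹⁹ × 38.70 = 6.200 × 10⁻¹⁸ J.
p = √(2mKE) = √(2 × 9.109 × 10⁻³¹ × 6.200 × 10⁻¹⁸) = 3.361 × 10⁻²⁴ kg·m/s.
λ = h/p = 6.626 × 10⁻³⁴ / 3.361 × 10⁻²⁴ = 1.97 × 10⁻¹⁰ m = 197 pm.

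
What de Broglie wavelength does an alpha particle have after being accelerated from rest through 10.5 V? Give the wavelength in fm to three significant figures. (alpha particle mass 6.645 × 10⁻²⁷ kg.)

λ = 3130 fm

KE = 2eV = 2 × 1.602 × 10⁻¹⁹ × 10.50 = 3.364 × 10⁻¹⁸ J.
p = √(2mKE) = √(2 × 6.645 × 10⁻²⁷ × 3.364 × 10⁻¹⁸) = 2.114 × 10⁻²² kg·m/s.
λ = h/p = 6.626 × 10⁻³⁴ / 2.114 × 10⁻²² = 3.13 × 10⁻¹² m = 3130 fm.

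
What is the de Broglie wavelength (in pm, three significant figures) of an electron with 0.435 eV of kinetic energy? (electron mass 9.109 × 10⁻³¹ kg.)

λ = 1860 pm

KE = 0.435 eV = 6.969 × 10⁻²⁰ J.
p = √(2mKE) = √(2 × 9.109 × 10⁻³¹ × 6.969 × 10⁻²⁰) = 3.563 × 10⁻²⁵ kg·m/s.
λ = h/p = 6.626 × 10⁻³⁴ / 3.563 × 10⁻²⁵ = 1.86 × 10⁻⁹ m = 1860 pm.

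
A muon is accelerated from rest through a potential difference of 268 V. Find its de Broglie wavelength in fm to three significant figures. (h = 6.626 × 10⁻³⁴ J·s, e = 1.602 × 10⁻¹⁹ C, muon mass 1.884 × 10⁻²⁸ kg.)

λ = 5210 fm

KE = eV = 1.602 × 10⁻¹⁹ × 268.0 = 4.293 × 10⁻¹⁷ J.
p = √(2mKE) = √(2 × 1.884 × 10⁻²⁸ × 4.293 × 10⁻¹⁷) = 1.272 × 10⁻²² kg·m/s.
λ = h/p = 6.626 × 10⁻³⁴ / 1.272 × 10⁻²² = 5.21 × 10⁻¹² m = 5210 fm.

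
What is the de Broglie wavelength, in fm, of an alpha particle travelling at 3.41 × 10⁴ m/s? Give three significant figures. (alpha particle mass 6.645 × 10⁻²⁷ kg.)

λ = 2920 fm

p = mv = 6.645 × 10⁻²⁷ × 3.41 × 10⁴ = 2.266 × 10⁻²² kg·m/s.
λ = h/p = 6.626 × 10⁻³⁴ / 2.266 × 10⁻²² = 2.92 × 10⁻¹² m = 2920 fm.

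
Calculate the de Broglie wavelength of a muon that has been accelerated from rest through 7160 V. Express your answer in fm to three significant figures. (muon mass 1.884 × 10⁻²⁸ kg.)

λ = 1010 fm

KE = eV = 1.602 × 10⁻¹⁹ × 7160 = 1.147 × 10⁻¹⁵ J.
p = √(2mKE) = √(2 × 1.884 × 10⁻²⁸ × 1.147 × 10⁻¹⁵) = 6.574 × 10⁻²² kg·m/s.
λ = h/p = 6.626 × 10⁻³⁴ / 6.574 × 10⁻²² = 1.01 × 10⁻¹² m = 1010 fm.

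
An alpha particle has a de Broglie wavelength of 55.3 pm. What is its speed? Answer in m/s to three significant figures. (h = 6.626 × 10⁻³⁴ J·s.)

p = h/λ = 6.626 × 10⁻³⁴ / 5.530 × 10⁻¹¹ = 1.198 × 10⁻²³ kg·m/s.
v = p/m = 1.198 × 10⁻²³ / 6.645 × 10⁻²⁷ = 1.80 × 10³ m/s = 1800 m/s.

v = 1800 m/s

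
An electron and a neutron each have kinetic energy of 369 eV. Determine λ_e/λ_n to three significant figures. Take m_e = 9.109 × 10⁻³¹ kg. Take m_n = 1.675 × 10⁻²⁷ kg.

At fixed KE, p = √(2mKE) so λ = h/p ∝ 1/√m.
λ_e/λ_n = √(m_n/m_e) = √(1.675 × 10⁻²⁷/9.109 × 10⁻³¹) = √(1839) = 42.9.

λ_e/λ_n = 42.9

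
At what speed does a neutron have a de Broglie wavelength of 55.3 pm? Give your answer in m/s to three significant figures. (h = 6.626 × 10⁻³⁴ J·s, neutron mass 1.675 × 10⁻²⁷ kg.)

v = 7150 m/s

p = h/λ = 6.626 × 10⁻³⁴ / 5.530 × 10⁻¹¹ = 1.198 × 10⁻²³ kg·m/s.
v = p/m = 1.198 × 10⁻²³ / 1.675 × 10⁻²⁷ = 7.15 × 10³ m/s = 7150 m/s.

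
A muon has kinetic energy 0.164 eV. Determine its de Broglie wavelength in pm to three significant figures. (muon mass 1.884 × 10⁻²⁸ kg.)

KE = 0.164 eV = 2.627 × 10⁻²⁰ J.
p = √(2mKE) = √(2 × 1.884 × 10⁻²⁸ × 2.627 × 10⁻²⁰) = 3.146 × 10⁻²⁴ kg·m/s.
λ = h/p = 6.626 × 10⁻³⁴ / 3.146 × 10⁻²⁴ = 2.11 × 10⁻¹⁰ m = 211 pm.

λ = 211 pm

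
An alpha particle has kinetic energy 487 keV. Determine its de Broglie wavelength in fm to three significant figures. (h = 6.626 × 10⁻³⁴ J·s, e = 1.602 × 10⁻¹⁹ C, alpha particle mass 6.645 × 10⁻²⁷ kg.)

λ = 20.6 fm

KE = 487 keV = 7.802 × 10⁻¹⁴ J.
p = √(2mKE) = √(2 × 6.645 × 10⁻²⁷ × 7.802 × 10⁻¹⁴) = 3.220 × 10⁻²⁰ kg·m/s.
λ = h/p = 6.626 × 10⁻³⁴ / 3.220 × 10⁻²⁰ = 2.06 × 10⁻¹⁴ m = 20.6 fm.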